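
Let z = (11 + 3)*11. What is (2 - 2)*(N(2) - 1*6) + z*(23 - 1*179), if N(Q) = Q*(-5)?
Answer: -24024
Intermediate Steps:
N(Q) = -5*Q
z = 154 (z = 14*11 = 154)
(2 - 2)*(N(2) - 1*6) + z*(23 - 1*179) = (2 - 2)*(-5*2 - 1*6) + 154*(23 - 1*179) = 0*(-10 - 6) + 154*(23 - 179) = 0*(-16) + 154*(-156) = 0 - 24024 = -24024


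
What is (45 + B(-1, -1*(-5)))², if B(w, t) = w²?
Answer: 2116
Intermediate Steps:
(45 + B(-1, -1*(-5)))² = (45 + (-1)²)² = (45 + 1)² = 46² = 2116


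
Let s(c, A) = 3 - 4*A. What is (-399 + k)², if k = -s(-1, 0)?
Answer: 161604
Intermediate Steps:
k = -3 (k = -(3 - 4*0) = -(3 + 0) = -1*3 = -3)
(-399 + k)² = (-399 - 3)² = (-402)² = 161604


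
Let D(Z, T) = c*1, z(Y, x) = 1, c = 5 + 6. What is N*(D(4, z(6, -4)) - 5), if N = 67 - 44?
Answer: 138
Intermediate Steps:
c = 11
N = 23
D(Z, T) = 11 (D(Z, T) = 11*1 = 11)
N*(D(4, z(6, -4)) - 5) = 23*(11 - 5) = 23*6 = 138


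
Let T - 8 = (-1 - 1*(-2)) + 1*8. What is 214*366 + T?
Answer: 78341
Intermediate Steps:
T = 17 (T = 8 + ((-1 - 1*(-2)) + 1*8) = 8 + ((-1 + 2) + 8) = 8 + (1 + 8) = 8 + 9 = 17)
214*366 + T = 214*366 + 17 = 78324 + 17 = 78341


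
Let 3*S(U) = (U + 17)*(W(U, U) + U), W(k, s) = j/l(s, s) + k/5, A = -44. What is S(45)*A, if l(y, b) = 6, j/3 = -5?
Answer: -140492/3 ≈ -46831.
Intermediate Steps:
j = -15 (j = 3*(-5) = -15)
W(k, s) = -5/2 + k/5 (W(k, s) = -15/6 + k/5 = -15*1/6 + k*(1/5) = -5/2 + k/5)
S(U) = (17 + U)*(-5/2 + 6*U/5)/3 (S(U) = ((U + 17)*((-5/2 + U/5) + U))/3 = ((17 + U)*(-5/2 + 6*U/5))/3 = (17 + U)*(-5/2 + 6*U/5)/3)
S(45)*A = (-85/6 + (2/5)*45**2 + (179/30)*45)*(-44) = (-85/6 + (2/5)*2025 + 537/2)*(-44) = (-85/6 + 810 + 537/2)*(-44) = (3193/3)*(-44) = -140492/3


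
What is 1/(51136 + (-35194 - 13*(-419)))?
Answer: 1/21389 ≈ 4.6753e-5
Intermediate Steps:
1/(51136 + (-35194 - 13*(-419))) = 1/(51136 + (-35194 + 5447)) = 1/(51136 - 29747) = 1/21389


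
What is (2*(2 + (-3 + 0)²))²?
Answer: 484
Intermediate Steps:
(2*(2 + (-3 + 0)²))² = (2*(2 + (-3)²))² = (2*(2 + 9))² = (2*11)² = 22² = 484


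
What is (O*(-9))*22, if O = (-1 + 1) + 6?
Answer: -1188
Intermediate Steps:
O = 6 (O = 0 + 6 = 6)
(O*(-9))*22 = (6*(-9))*22 = -54*22 = -1188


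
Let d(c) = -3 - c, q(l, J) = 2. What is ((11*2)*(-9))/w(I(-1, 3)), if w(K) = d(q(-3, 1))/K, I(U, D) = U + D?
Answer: 396/5 ≈ 79.200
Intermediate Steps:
I(U, D) = D + U
w(K) = -5/K (w(K) = (-3 - 1*2)/K = (-3 - 2)/K = -5/K)
((11*2)*(-9))/w(I(-1, 3)) = ((11*2)*(-9))/((-5/(3 - 1))) = (22*(-9))/((-5/2)) = -198/((-5*1/2)) = -198/(-5/2) = -198*(-2/5) = 396/5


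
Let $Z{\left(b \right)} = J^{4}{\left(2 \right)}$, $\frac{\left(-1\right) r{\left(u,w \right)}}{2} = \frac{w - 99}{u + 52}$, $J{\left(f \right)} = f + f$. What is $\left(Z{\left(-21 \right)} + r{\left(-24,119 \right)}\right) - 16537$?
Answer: $- \frac{113977}{7} \approx -16282.0$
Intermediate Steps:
$J{\left(f \right)} = 2 f$
$r{\left(u,w \right)} = - \frac{2 \left(-99 + w\right)}{52 + u}$ ($r{\left(u,w \right)} = - 2 \frac{w - 99}{u + 52} = - 2 \frac{-99 + w}{52 + u} = - \frac{2 \left(-99 + w\right)}{52 + u}$)
$Z{\left(b \right)} = 256$ ($Z{\left(b \right)} = \left(2 \cdot 2\right)^{4} = 4^{4} = 256$)
$\left(Z{\left(-21 \right)} + r{\left(-24,119 \right)}\right) - 16537 = \left(256 + \frac{2 \left(99 - 119\right)}{52 - 24}\right) - 16537 = \left(256 + \frac{2 \left(99 - 119\right)}{28}\right) - 16537 = \left(256 + 2 \cdot \frac{1}{28} \left(-20\right)\right) - 16537 = \left(256 - \frac{10}{7}\right) - 16537 = \frac{1782}{7} - 16537 = - \frac{113977}{7}$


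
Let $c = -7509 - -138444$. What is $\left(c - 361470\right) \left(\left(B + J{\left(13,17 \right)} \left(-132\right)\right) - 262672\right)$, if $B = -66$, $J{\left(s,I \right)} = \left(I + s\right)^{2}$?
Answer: $87957862830$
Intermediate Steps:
$c = 130935$ ($c = -7509 + 138444 = 130935$)
$\left(c - 361470\right) \left(\left(B + J{\left(13,17 \right)} \left(-132\right)\right) - 262672\right) = \left(130935 - 361470\right) \left(\left(-66 + \left(17 + 13\right)^{2} \left(-132\right)\right) - 262672\right) = - 230535 \left(\left(-66 + 30^{2} \left(-132\right)\right) - 262672\right) = - 230535 \left(\left(-66 + 900 \left(-132\right)\right) - 262672\right) = - 230535 \left(\left(-66 - 118800\right) - 262672\right) = - 230535 \left(-118866 - 262672\right) = \left(-230535\right) \left(-381538\right) = 87957862830$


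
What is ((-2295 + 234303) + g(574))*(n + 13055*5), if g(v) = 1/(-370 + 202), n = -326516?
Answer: -10182480062663/168 ≈ -6.0610e+10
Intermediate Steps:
g(v) = -1/168 (g(v) = 1/(-168) = -1/168)
((-2295 + 234303) + g(574))*(n + 13055*5) = ((-2295 + 234303) - 1/168)*(-326516 + 13055*5) = (232008 - 1/168)*(-326516 + 65275) = (38977343/168)*(-261241) = -10182480062663/168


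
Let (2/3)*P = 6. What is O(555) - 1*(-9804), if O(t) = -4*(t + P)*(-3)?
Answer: 16572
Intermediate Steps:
P = 9 (P = (3/2)*6 = 9)
O(t) = 108 + 12*t (O(t) = -4*(t + 9)*(-3) = -4*(9 + t)*(-3) = (-36 - 4*t)*(-3) = 108 + 12*t)
O(555) - 1*(-9804) = (108 + 12*555) - 1*(-9804) = (108 + 6660) + 9804 = 6768 + 9804 = 16572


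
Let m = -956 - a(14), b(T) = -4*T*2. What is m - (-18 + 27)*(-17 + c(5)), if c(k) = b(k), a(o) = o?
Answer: -457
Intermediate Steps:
b(T) = -8*T
c(k) = -8*k
m = -970 (m = -956 - 1*14 = -956 - 14 = -970)
m - (-18 + 27)*(-17 + c(5)) = -970 - (-18 + 27)*(-17 - 8*5) = -970 - 9*(-17 - 40) = -970 - 9*(-57) = -970 - 1*(-513) = -970 + 513 = -457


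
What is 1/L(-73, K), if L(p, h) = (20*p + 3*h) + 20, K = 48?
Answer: -1/1296 ≈ -0.00077160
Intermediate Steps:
L(p, h) = 20 + 3*h + 20*p (L(p, h) = (3*h + 20*p) + 20 = 20 + 3*h + 20*p)
1/L(-73, K) = 1/(20 + 3*48 + 20*(-73)) = 1/(20 + 144 - 1460) = 1/(-1296) = -1/1296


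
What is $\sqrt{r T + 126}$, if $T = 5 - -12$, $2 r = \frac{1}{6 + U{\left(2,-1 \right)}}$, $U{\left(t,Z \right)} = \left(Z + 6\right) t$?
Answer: $\frac{\sqrt{8098}}{8} \approx 11.249$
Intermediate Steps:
$U{\left(t,Z \right)} = t \left(6 + Z\right)$ ($U{\left(t,Z \right)} = \left(6 + Z\right) t = t \left(6 + Z\right)$)
$r = \frac{1}{32}$ ($r = \frac{1}{2 \left(6 + 2 \left(6 - 1\right)\right)} = \frac{1}{2 \left(6 + 2 \cdot 5\right)} = \frac{1}{2 \left(6 + 10\right)} = \frac{1}{2 \cdot 16} = \frac{1}{2} \cdot \frac{1}{16} = \frac{1}{32} \approx 0.03125$)
$T = 17$ ($T = 5 + 12 = 17$)
$\sqrt{r T + 126} = \sqrt{\frac{1}{32} \cdot 17 + 126} = \sqrt{\frac{17}{32} + 126} = \sqrt{\frac{4049}{32}} = \frac{\sqrt{8098}}{8}$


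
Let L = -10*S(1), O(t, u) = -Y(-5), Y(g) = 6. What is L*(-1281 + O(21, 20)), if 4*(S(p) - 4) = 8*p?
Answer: 77220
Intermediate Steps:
S(p) = 4 + 2*p (S(p) = 4 + (8*p)/4 = 4 + 2*p)
O(t, u) = -6 (O(t, u) = -1*6 = -6)
L = -60 (L = -10*(4 + 2*1) = -10*(4 + 2) = -10*6 = -60)
L*(-1281 + O(21, 20)) = -60*(-1281 - 6) = -60*(-1287) = 77220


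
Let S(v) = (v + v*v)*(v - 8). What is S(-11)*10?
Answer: -20900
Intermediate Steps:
S(v) = (-8 + v)*(v + v²) (S(v) = (v + v²)*(-8 + v) = (-8 + v)*(v + v²))
S(-11)*10 = -11*(-8 + (-11)² - 7*(-11))*10 = -11*(-8 + 121 + 77)*10 = -11*190*10 = -2090*10 = -20900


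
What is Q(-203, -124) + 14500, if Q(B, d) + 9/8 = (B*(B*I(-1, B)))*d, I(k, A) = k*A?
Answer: -8298387593/8 ≈ -1.0373e+9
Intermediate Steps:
I(k, A) = A*k
Q(B, d) = -9/8 - d*B³ (Q(B, d) = -9/8 + (B*(B*(B*(-1))))*d = -9/8 + (B*(B*(-B)))*d = -9/8 + (B*(-B²))*d = -9/8 + (-B³)*d = -9/8 - d*B³)
Q(-203, -124) + 14500 = (-9/8 - 1*(-124)*(-203)³) + 14500 = (-9/8 - 1*(-124)*(-8365427)) + 14500 = (-9/8 - 1037312948) + 14500 = -8298503593/8 + 14500 = -8298387593/8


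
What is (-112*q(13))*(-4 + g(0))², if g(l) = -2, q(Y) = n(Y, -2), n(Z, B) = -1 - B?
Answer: -4032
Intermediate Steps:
q(Y) = 1 (q(Y) = -1 - 1*(-2) = -1 + 2 = 1)
(-112*q(13))*(-4 + g(0))² = (-112*1)*(-4 - 2)² = -112*(-6)² = -112*36 = -4032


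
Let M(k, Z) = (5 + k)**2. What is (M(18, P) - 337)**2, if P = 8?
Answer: 36864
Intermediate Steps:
(M(18, P) - 337)**2 = ((5 + 18)**2 - 337)**2 = (23**2 - 337)**2 = (529 - 337)**2 = 192**2 = 36864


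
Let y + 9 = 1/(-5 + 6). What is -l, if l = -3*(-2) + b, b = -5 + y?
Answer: 7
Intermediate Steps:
y = -8 (y = -9 + 1/(-5 + 6) = -9 + 1/1 = -9 + 1 = -8)
b = -13 (b = -5 - 8 = -13)
l = -7 (l = -3*(-2) - 13 = 6 - 13 = -7)
-l = -1*(-7) = 7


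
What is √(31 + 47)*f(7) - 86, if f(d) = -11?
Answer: -86 - 11*√78 ≈ -183.15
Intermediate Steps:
√(31 + 47)*f(7) - 86 = √(31 + 47)*(-11) - 86 = √78*(-11) - 86 = -11*√78 - 86 = -86 - 11*√78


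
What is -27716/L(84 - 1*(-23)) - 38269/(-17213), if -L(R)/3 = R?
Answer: 69908551/789339 ≈ 88.566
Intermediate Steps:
L(R) = -3*R
-27716/L(84 - 1*(-23)) - 38269/(-17213) = -27716*(-1/(3*(84 - 1*(-23)))) - 38269/(-17213) = -27716*(-1/(3*(84 + 23))) - 38269*(-1/17213) = -27716/((-3*107)) + 5467/2459 = -27716/(-321) + 5467/2459 = -27716*(-1/321) + 5467/2459 = 27716/321 + 5467/2459 = 69908551/789339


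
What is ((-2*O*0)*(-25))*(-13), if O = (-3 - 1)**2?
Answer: 0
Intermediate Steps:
O = 16 (O = (-4)**2 = 16)
((-2*O*0)*(-25))*(-13) = ((-2*16*0)*(-25))*(-13) = (-32*0*(-25))*(-13) = (0*(-25))*(-13) = 0*(-13) = 0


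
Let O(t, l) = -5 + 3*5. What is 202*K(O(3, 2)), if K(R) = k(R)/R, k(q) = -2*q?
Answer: -404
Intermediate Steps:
O(t, l) = 10 (O(t, l) = -5 + 15 = 10)
K(R) = -2 (K(R) = (-2*R)/R = -2)
202*K(O(3, 2)) = 202*(-2) = -404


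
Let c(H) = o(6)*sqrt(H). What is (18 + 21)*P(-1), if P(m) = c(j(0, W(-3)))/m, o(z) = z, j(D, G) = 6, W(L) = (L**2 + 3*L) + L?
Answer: -234*sqrt(6) ≈ -573.18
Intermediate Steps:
W(L) = L**2 + 4*L
c(H) = 6*sqrt(H)
P(m) = 6*sqrt(6)/m (P(m) = (6*sqrt(6))/m = 6*sqrt(6)/m)
(18 + 21)*P(-1) = (18 + 21)*(6*sqrt(6)/(-1)) = 39*(6*sqrt(6)*(-1)) = 39*(-6*sqrt(6)) = -234*sqrt(6)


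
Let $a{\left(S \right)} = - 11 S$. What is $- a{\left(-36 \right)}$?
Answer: $-396$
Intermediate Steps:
$- a{\left(-36 \right)} = - \left(-11\right) \left(-36\right) = \left(-1\right) 396 = -396$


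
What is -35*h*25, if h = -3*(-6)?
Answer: -15750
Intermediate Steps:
h = 18
-35*h*25 = -35*18*25 = -630*25 = -15750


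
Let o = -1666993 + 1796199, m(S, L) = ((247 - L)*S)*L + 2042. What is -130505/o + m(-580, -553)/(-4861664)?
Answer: -8446990312743/157039039696 ≈ -53.789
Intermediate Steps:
m(S, L) = 2042 + L*S*(247 - L) (m(S, L) = (S*(247 - L))*L + 2042 = L*S*(247 - L) + 2042 = 2042 + L*S*(247 - L))
o = 129206
-130505/o + m(-580, -553)/(-4861664) = -130505/129206 + (2042 - 1*(-580)*(-553)² + 247*(-553)*(-580))/(-4861664) = -130505*1/129206 + (2042 - 1*(-580)*305809 + 79222780)*(-1/4861664) = -130505/129206 + (2042 + 177369220 + 79222780)*(-1/4861664) = -130505/129206 + 256594042*(-1/4861664) = -130505/129206 - 128297021/2430832 = -8446990312743/157039039696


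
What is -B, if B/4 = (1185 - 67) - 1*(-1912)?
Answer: -12120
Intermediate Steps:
B = 12120 (B = 4*((1185 - 67) - 1*(-1912)) = 4*(1118 + 1912) = 4*3030 = 12120)
-B = -1*12120 = -12120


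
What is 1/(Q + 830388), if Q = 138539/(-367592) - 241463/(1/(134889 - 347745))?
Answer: 367592/18893375514433333 ≈ 1.9456e-11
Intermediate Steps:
Q = 18893070270447637/367592 (Q = 138539*(-1/367592) - 241463/(1/(-212856)) = -138539/367592 - 241463/(-1/212856) = -138539/367592 - 241463*(-212856) = -138539/367592 + 51396848328 = 18893070270447637/367592 ≈ 5.1397e+10)
1/(Q + 830388) = 1/(18893070270447637/367592 + 830388) = 1/(18893375514433333/367592) = 367592/18893375514433333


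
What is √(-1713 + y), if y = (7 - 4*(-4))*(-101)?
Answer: 2*I*√1009 ≈ 63.53*I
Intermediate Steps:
y = -2323 (y = (7 + 16)*(-101) = 23*(-101) = -2323)
√(-1713 + y) = √(-1713 - 2323) = √(-4036) = 2*I*√1009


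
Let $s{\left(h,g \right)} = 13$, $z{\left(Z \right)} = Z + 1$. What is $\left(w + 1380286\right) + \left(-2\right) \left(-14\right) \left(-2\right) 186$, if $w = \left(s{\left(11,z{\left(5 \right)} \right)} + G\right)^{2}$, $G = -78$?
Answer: $1374095$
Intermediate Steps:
$z{\left(Z \right)} = 1 + Z$
$w = 4225$ ($w = \left(13 - 78\right)^{2} = \left(-65\right)^{2} = 4225$)
$\left(w + 1380286\right) + \left(-2\right) \left(-14\right) \left(-2\right) 186 = \left(4225 + 1380286\right) + \left(-2\right) \left(-14\right) \left(-2\right) 186 = 1384511 + 28 \left(-2\right) 186 = 1384511 - 10416 = 1374095$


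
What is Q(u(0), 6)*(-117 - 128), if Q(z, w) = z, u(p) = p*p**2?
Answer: 0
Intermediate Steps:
u(p) = p**3
Q(u(0), 6)*(-117 - 128) = 0**3*(-117 - 128) = 0*(-245) = 0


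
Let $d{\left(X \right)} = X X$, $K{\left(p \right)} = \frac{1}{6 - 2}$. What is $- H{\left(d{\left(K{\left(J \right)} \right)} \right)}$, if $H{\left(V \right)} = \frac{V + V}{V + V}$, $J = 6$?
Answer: $-1$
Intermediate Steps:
$K{\left(p \right)} = \frac{1}{4}$
$d{\left(X \right)} = X^{2}$
$H{\left(V \right)} = 1$ ($H{\left(V \right)} = \frac{2 V}{2 V} = 2 V \frac{1}{2 V} = 1$)
$- H{\left(d{\left(K{\left(J \right)} \right)} \right)} = \left(-1\right) 1 = -1$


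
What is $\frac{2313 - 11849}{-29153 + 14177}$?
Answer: $\frac{149}{234} \approx 0.63675$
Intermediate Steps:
$\frac{2313 - 11849}{-29153 + 14177} = - \frac{9536}{-14976} = \left(-9536\right) \left(- \frac{1}{14976}\right) = \frac{149}{234}$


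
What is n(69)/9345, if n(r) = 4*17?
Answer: 68/9345 ≈ 0.0072766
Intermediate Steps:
n(r) = 68
n(69)/9345 = 68/9345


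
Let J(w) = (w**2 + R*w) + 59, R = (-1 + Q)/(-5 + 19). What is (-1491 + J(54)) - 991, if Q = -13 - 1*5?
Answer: 2938/7 ≈ 419.71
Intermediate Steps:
Q = -18 (Q = -13 - 5 = -18)
R = -19/14 (R = (-1 - 18)/(-5 + 19) = -19/14 ≈ -1.3571)
J(w) = 59 + w**2 - 19*w/14 (J(w) = (w**2 - 19*w/14) + 59 = 59 + w**2 - 19*w/14)
(-1491 + J(54)) - 991 = (-1491 + (59 + 54**2 - 19/14*54)) - 991 = (-1491 + (59 + 2916 - 513/7)) - 991 = (-1491 + 20312/7) - 991 = 9875/7 - 991 = 2938/7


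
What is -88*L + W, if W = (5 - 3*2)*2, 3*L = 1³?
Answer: -94/3 ≈ -31.333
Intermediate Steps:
L = ⅓ (L = (⅓)*1³ = (⅓)*1 = ⅓ ≈ 0.33333)
W = -2 (W = (5 - 6)*2 = -1*2 = -2)
-88*L + W = -88*⅓ - 2 = -88/3 - 2 = -94/3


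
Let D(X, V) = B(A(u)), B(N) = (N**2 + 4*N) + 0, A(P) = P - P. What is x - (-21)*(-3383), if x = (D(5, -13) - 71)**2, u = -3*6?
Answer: -66002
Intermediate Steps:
u = -18
A(P) = 0
B(N) = N**2 + 4*N
D(X, V) = 0 (D(X, V) = 0*(4 + 0) = 0*4 = 0)
x = 5041 (x = (0 - 71)**2 = (-71)**2 = 5041)
x - (-21)*(-3383) = 5041 - (-21)*(-3383) = 5041 - 1*71043 = 5041 - 71043 = -66002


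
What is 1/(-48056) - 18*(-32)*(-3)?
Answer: -83040769/48056 ≈ -1728.0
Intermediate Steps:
1/(-48056) - 18*(-32)*(-3) = -1/48056 + 576*(-3) = -1/48056 - 1728 = -83040769/48056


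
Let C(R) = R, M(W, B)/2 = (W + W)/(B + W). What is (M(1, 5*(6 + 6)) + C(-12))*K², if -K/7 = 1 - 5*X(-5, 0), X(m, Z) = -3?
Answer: -9132032/61 ≈ -1.4971e+5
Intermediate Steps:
M(W, B) = 4*W/(B + W) (M(W, B) = 2*((W + W)/(B + W)) = 2*((2*W)/(B + W)) = 2*(2*W/(B + W)) = 4*W/(B + W))
K = -112 (K = -7*(1 - 5*(-3)) = -7*(1 + 15) = -7*16 = -112)
(M(1, 5*(6 + 6)) + C(-12))*K² = (4*1/(5*(6 + 6) + 1) - 12)*(-112)² = (4*1/(5*12 + 1) - 12)*12544 = (4*1/(60 + 1) - 12)*12544 = (4*1/61 - 12)*12544 = (4*1*(1/61) - 12)*12544 = (4/61 - 12)*12544 = -728/61*12544 = -9132032/61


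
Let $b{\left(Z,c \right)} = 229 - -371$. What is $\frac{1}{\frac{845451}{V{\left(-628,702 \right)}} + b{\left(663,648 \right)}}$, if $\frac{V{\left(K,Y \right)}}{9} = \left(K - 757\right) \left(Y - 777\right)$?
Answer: $\frac{34625}{20806313} \approx 0.0016642$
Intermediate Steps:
$b{\left(Z,c \right)} = 600$ ($b{\left(Z,c \right)} = 229 + 371 = 600$)
$V{\left(K,Y \right)} = 9 \left(-777 + Y\right) \left(-757 + K\right)$ ($V{\left(K,Y \right)} = 9 \left(K - 757\right) \left(Y - 777\right) = 9 \left(-757 + K\right) \left(-777 + Y\right) = 9 \left(-777 + Y\right) \left(-757 + K\right)$)
$\frac{1}{\frac{845451}{V{\left(-628,702 \right)}} + b{\left(663,648 \right)}} = \frac{1}{\frac{845451}{5293701 - -4391604 - 4782726 + 9 \left(-628\right) 702} + 600} = \frac{1}{\frac{845451}{5293701 + 4391604 - 4782726 - 3967704} + 600} = \frac{1}{\frac{845451}{934875} + 600} = \frac{1}{845451 \cdot \frac{1}{934875} + 600} = \frac{1}{\frac{31313}{34625} + 600} = \frac{1}{\frac{20806313}{34625}} = \frac{34625}{20806313}$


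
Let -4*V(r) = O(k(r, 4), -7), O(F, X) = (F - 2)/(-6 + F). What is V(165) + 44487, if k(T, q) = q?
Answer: 177949/4 ≈ 44487.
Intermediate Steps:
O(F, X) = (-2 + F)/(-6 + F)
V(r) = ¼ (V(r) = -(-2 + 4)/(4*(-6 + 4)) = -2/(4*(-2)) = -(-1)*2/8 = -¼*(-1) = ¼)
V(165) + 44487 = ¼ + 44487 = 177949/4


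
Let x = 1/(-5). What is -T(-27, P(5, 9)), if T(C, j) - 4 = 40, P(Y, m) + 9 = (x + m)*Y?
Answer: -44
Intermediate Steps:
x = -1/5 (x = 1*(-1/5) = -1/5 ≈ -0.20000)
P(Y, m) = -9 + Y*(-1/5 + m) (P(Y, m) = -9 + (-1/5 + m)*Y = -9 + Y*(-1/5 + m))
T(C, j) = 44 (T(C, j) = 4 + 40 = 44)
-T(-27, P(5, 9)) = -1*44 = -44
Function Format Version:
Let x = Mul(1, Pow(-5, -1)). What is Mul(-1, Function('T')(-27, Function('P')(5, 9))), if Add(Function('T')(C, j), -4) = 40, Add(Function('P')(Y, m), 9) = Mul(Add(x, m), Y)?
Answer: -44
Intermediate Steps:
x = Rational(-1, 5) (x = Mul(1, Rational(-1, 5)) = Rational(-1, 5) ≈ -0.20000)
Function('P')(Y, m) = Add(-9, Mul(Y, Add(Rational(-1, 5), m))) (Function('P')(Y, m) = Add(-9, Mul(Add(Rational(-1, 5), m), Y)) = Add(-9, Mul(Y, Add(Rational(-1, 5), m))))
Function('T')(C, j) = 44 (Function('T')(C, j) = Add(4, 40) = 44)
Mul(-1, Function('T')(-27, Function('P')(5, 9))) = Mul(-1, 44) = -44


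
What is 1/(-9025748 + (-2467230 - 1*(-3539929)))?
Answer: -1/7953049 ≈ -1.2574e-7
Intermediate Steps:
1/(-9025748 + (-2467230 - 1*(-3539929))) = 1/(-9025748 + (-2467230 + 3539929)) = 1/(-9025748 + 1072699) = 1/(-7953049) = -1/7953049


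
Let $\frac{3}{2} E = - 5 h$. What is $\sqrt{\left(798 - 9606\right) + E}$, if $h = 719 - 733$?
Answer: $\frac{2 i \sqrt{19713}}{3} \approx 93.602 i$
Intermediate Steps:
$h = -14$ ($h = 719 - 733 = -14$)
$E = \frac{140}{3}$ ($E = \frac{2 \left(\left(-5\right) \left(-14\right)\right)}{3} = \frac{2}{3} \cdot 70 = \frac{140}{3} \approx 46.667$)
$\sqrt{\left(798 - 9606\right) + E} = \sqrt{\left(798 - 9606\right) + \frac{140}{3}} = \sqrt{-8808 + \frac{140}{3}} = \sqrt{- \frac{26284}{3}} = \frac{2 i \sqrt{19713}}{3}$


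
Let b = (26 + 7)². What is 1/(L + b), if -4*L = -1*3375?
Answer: 4/7731 ≈ 0.00051740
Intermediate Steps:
L = 3375/4 (L = -(-1)*3375/4 = -¼*(-3375) = 3375/4 ≈ 843.75)
b = 1089 (b = 33² = 1089)
1/(L + b) = 1/(3375/4 + 1089) = 1/(7731/4) = 4/7731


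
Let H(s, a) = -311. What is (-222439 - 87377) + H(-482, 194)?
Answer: -310127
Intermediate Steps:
(-222439 - 87377) + H(-482, 194) = (-222439 - 87377) - 311 = -309816 - 311 = -310127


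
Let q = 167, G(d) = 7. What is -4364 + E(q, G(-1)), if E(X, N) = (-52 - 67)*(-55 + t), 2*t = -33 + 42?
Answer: 3291/2 ≈ 1645.5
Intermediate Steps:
t = 9/2 (t = (-33 + 42)/2 = (1/2)*9 = 9/2 ≈ 4.5000)
E(X, N) = 12019/2 (E(X, N) = (-52 - 67)*(-55 + 9/2) = -119*(-101/2) = 12019/2)
-4364 + E(q, G(-1)) = -4364 + 12019/2 = 3291/2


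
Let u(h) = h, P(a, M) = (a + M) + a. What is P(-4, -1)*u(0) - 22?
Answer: -22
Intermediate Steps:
P(a, M) = M + 2*a (P(a, M) = (M + a) + a = M + 2*a)
P(-4, -1)*u(0) - 22 = (-1 + 2*(-4))*0 - 22 = (-1 - 8)*0 - 22 = -9*0 - 22 = 0 - 22 = -22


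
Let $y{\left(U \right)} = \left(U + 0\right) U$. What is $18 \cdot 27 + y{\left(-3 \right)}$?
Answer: $495$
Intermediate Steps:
$y{\left(U \right)} = U^{2}$ ($y{\left(U \right)} = U U = U^{2}$)
$18 \cdot 27 + y{\left(-3 \right)} = 18 \cdot 27 + \left(-3\right)^{2} = 486 + 9 = 495$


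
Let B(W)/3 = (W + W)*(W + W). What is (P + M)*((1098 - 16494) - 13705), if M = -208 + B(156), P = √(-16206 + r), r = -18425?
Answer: -8492370224 - 29101*I*√34631 ≈ -8.4924e+9 - 5.4155e+6*I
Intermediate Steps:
P = I*√34631 (P = √(-16206 - 18425) = √(-34631) = I*√34631 ≈ 186.09*I)
B(W) = 12*W² (B(W) = 3*((W + W)*(W + W)) = 3*((2*W)*(2*W)) = 3*(4*W²) = 12*W²)
M = 291824 (M = -208 + 12*156² = -208 + 12*24336 = -208 + 292032 = 291824)
(P + M)*((1098 - 16494) - 13705) = (I*√34631 + 291824)*((1098 - 16494) - 13705) = (291824 + I*√34631)*(-15396 - 13705) = (291824 + I*√34631)*(-29101) = -8492370224 - 29101*I*√34631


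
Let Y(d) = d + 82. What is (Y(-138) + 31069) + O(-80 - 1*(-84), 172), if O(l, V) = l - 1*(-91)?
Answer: 31108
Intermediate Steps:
Y(d) = 82 + d
O(l, V) = 91 + l (O(l, V) = l + 91 = 91 + l)
(Y(-138) + 31069) + O(-80 - 1*(-84), 172) = ((82 - 138) + 31069) + (91 + (-80 - 1*(-84))) = (-56 + 31069) + (91 + (-80 + 84)) = 31013 + (91 + 4) = 31013 + 95 = 31108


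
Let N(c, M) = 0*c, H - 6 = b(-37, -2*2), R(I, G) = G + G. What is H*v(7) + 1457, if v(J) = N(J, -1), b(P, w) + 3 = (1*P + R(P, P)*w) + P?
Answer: 1457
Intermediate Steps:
R(I, G) = 2*G
b(P, w) = -3 + 2*P + 2*P*w (b(P, w) = -3 + ((1*P + (2*P)*w) + P) = -3 + ((P + 2*P*w) + P) = -3 + (2*P + 2*P*w) = -3 + 2*P + 2*P*w)
H = 225 (H = 6 + (-3 + 2*(-37) + 2*(-37)*(-2*2)) = 6 + (-3 - 74 + 2*(-37)*(-4)) = 6 + (-3 - 74 + 296) = 6 + 219 = 225)
N(c, M) = 0
v(J) = 0
H*v(7) + 1457 = 225*0 + 1457 = 0 + 1457 = 1457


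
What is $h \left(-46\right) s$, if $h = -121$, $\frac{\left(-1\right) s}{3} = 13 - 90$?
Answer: $1285746$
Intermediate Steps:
$s = 231$ ($s = - 3 \left(13 - 90\right) = \left(-3\right) \left(-77\right) = 231$)
$h \left(-46\right) s = \left(-121\right) \left(-46\right) 231 = 5566 \cdot 231 = 1285746$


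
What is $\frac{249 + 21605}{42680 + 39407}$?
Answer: $\frac{21854}{82087} \approx 0.26623$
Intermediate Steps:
$\frac{249 + 21605}{42680 + 39407} = \frac{21854}{82087}$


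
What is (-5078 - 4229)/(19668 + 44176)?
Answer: -9307/63844 ≈ -0.14578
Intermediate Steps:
(-5078 - 4229)/(19668 + 44176) = -9307/63844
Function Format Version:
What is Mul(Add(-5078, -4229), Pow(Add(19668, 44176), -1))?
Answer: Rational(-9307, 63844) ≈ -0.14578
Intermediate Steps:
Mul(Add(-5078, -4229), Pow(Add(19668, 44176), -1)) = Mul(-9307, Pow(63844, -1)) = Mul(-9307, Rational(1, 63844)) = Rational(-9307, 63844)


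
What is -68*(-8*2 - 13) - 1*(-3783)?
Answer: 5755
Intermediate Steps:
-68*(-8*2 - 13) - 1*(-3783) = -68*(-16 - 13) + 3783 = -68*(-29) + 3783 = 1972 + 3783 = 5755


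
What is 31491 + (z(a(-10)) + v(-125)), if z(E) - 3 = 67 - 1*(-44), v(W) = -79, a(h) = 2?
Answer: 31526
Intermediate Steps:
z(E) = 114 (z(E) = 3 + (67 - 1*(-44)) = 3 + (67 + 44) = 3 + 111 = 114)
31491 + (z(a(-10)) + v(-125)) = 31491 + (114 - 79) = 31491 + 35 = 31526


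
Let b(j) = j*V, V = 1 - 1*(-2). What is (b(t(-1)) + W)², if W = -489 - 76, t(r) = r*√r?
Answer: 319216 + 3390*I ≈ 3.1922e+5 + 3390.0*I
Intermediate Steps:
V = 3 (V = 1 + 2 = 3)
t(r) = r^(3/2)
b(j) = 3*j (b(j) = j*3 = 3*j)
W = -565
(b(t(-1)) + W)² = (3*(-1)^(3/2) - 565)² = (3*(-I) - 565)² = (-3*I - 565)² = (-565 - 3*I)²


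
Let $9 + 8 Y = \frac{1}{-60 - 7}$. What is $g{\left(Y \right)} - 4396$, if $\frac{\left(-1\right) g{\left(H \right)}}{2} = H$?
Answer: $- \frac{294381}{67} \approx -4393.8$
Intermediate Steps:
$Y = - \frac{151}{134}$ ($Y = - \frac{9}{8} + \frac{1}{8 \left(-60 - 7\right)} = - \frac{9}{8} + \frac{1}{8 \left(-67\right)} = - \frac{9}{8} + \frac{1}{8} \left(- \frac{1}{67}\right) = - \frac{9}{8} - \frac{1}{536} = - \frac{151}{134} \approx -1.1269$)
$g{\left(H \right)} = - 2 H$
$g{\left(Y \right)} - 4396 = \left(-2\right) \left(- \frac{151}{134}\right) - 4396 = \frac{151}{67} - 4396 = - \frac{294381}{67}$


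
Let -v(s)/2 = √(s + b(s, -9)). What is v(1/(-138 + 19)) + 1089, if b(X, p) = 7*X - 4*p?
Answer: 1089 - 4*√127211/119 ≈ 1077.0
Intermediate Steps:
b(X, p) = -4*p + 7*X
v(s) = -2*√(36 + 8*s) (v(s) = -2*√(s + (-4*(-9) + 7*s)) = -2*√(s + (36 + 7*s)) = -2*√(36 + 8*s))
v(1/(-138 + 19)) + 1089 = -4*√(9 + 2/(-138 + 19)) + 1089 = -4*√(9 + 2/(-119)) + 1089 = -4*√(9 + 2*(-1/119)) + 1089 = -4*√(9 - 2/119) + 1089 = -4*√127211/119 + 1089 = 1089 - 4*√127211/119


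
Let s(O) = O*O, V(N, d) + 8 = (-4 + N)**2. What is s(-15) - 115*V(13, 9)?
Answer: -8170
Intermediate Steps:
V(N, d) = -8 + (-4 + N)**2
s(O) = O**2
s(-15) - 115*V(13, 9) = (-15)**2 - 115*(-8 + (-4 + 13)**2) = 225 - 115*(-8 + 9**2) = 225 - 115*(-8 + 81) = 225 - 115*73 = 225 - 8395 = -8170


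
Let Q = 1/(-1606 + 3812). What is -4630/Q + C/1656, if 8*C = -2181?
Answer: -45104053207/4416 ≈ -1.0214e+7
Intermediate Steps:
C = -2181/8 (C = (⅛)*(-2181) = -2181/8 ≈ -272.63)
Q = 1/2206 ≈ 0.00045331
-4630/Q + C/1656 = -4630/1/2206 - 2181/8/1656 = -4630*2206 - 2181/8*1/1656 = -10213780 - 727/4416 = -45104053207/4416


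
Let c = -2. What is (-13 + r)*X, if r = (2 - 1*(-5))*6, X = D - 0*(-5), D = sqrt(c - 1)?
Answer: 29*I*sqrt(3) ≈ 50.229*I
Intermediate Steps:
D = I*sqrt(3) (D = sqrt(-2 - 1) = sqrt(-3) = I*sqrt(3) ≈ 1.732*I)
X = I*sqrt(3) (X = I*sqrt(3) - 0*(-5) = I*sqrt(3) - 1*0 = I*sqrt(3) + 0 = I*sqrt(3) ≈ 1.732*I)
r = 42 (r = (2 + 5)*6 = 7*6 = 42)
(-13 + r)*X = (-13 + 42)*(I*sqrt(3)) = 29*(I*sqrt(3)) = 29*I*sqrt(3)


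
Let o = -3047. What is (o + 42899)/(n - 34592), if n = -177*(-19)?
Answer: -39852/31229 ≈ -1.2761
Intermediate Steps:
n = 3363
(o + 42899)/(n - 34592) = (-3047 + 42899)/(3363 - 34592) = 39852/(-31229) = 39852*(-1/31229) = -39852/31229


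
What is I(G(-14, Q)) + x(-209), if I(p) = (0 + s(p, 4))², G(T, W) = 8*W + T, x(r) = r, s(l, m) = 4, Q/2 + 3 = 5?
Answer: -193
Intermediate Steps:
Q = 4 (Q = -6 + 2*5 = -6 + 10 = 4)
G(T, W) = T + 8*W
I(p) = 16 (I(p) = (0 + 4)² = 4² = 16)
I(G(-14, Q)) + x(-209) = 16 - 209 = -193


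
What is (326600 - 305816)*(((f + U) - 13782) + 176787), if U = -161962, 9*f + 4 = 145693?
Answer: 358122176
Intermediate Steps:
f = 48563/3 (f = -4/9 + (⅑)*145693 = -4/9 + 145693/9 = 48563/3 ≈ 16188.)
(326600 - 305816)*(((f + U) - 13782) + 176787) = (326600 - 305816)*(((48563/3 - 161962) - 13782) + 176787) = 20784*((-437323/3 - 13782) + 176787) = 20784*(-478669/3 + 176787) = 20784*(51692/3) = 358122176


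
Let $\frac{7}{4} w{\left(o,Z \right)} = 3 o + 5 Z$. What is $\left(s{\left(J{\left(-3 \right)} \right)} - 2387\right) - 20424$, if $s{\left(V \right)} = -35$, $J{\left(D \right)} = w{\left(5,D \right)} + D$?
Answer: $-22846$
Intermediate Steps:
$w{\left(o,Z \right)} = \frac{12 o}{7} + \frac{20 Z}{7}$ ($w{\left(o,Z \right)} = \frac{4 \left(3 o + 5 Z\right)}{7} = \frac{12 o}{7} + \frac{20 Z}{7}$)
$J{\left(D \right)} = \frac{60}{7} + \frac{27 D}{7}$ ($J{\left(D \right)} = \left(\frac{12}{7} \cdot 5 + \frac{20 D}{7}\right) + D = \left(\frac{60}{7} + \frac{20 D}{7}\right) + D = \frac{60}{7} + \frac{27 D}{7}$)
$\left(s{\left(J{\left(-3 \right)} \right)} - 2387\right) - 20424 = \left(-35 - 2387\right) - 20424 = -2422 - 20424 = -22846$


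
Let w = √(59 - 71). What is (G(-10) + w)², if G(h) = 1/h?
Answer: (-1 + 20*I*√3)²/100 ≈ -11.99 - 0.69282*I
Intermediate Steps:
w = 2*I*√3 (w = √(-12) = 2*I*√3 ≈ 3.4641*I)
(G(-10) + w)² = (1/(-10) + 2*I*√3)² = (-⅒ + 2*I*√3)²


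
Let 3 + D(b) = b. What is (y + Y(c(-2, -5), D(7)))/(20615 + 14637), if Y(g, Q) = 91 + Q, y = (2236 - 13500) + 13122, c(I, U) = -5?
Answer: 279/5036 ≈ 0.055401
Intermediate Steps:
y = 1858 (y = -11264 + 13122 = 1858)
D(b) = -3 + b
(y + Y(c(-2, -5), D(7)))/(20615 + 14637) = (1858 + (91 + (-3 + 7)))/(20615 + 14637) = (1858 + (91 + 4))/35252 = (1858 + 95)*(1/35252) = 1953*(1/35252) = 279/5036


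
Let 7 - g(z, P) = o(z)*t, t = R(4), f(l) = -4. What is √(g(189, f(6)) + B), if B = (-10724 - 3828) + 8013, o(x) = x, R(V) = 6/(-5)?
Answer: I*√157630/5 ≈ 79.405*I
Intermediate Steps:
R(V) = -6/5 (R(V) = 6*(-⅕) = -6/5)
t = -6/5 ≈ -1.2000
B = -6539 (B = -14552 + 8013 = -6539)
g(z, P) = 7 + 6*z/5 (g(z, P) = 7 - z*(-6)/5 = 7 - (-6)*z/5 = 7 + 6*z/5)
√(g(189, f(6)) + B) = √((7 + (6/5)*189) - 6539) = √((7 + 1134/5) - 6539) = √(1169/5 - 6539) = √(-31526/5) = I*√157630/5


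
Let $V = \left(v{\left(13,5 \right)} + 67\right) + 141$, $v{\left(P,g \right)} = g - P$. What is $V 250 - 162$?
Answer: $49838$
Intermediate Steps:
$V = 200$ ($V = \left(\left(5 - 13\right) + 67\right) + 141 = \left(-8 + 67\right) + 141 = 59 + 141 = 200$)
$V 250 - 162 = 200 \cdot 250 - 162 = 50000 - 162 = 49838$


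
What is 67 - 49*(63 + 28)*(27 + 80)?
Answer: -477046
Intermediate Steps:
67 - 49*(63 + 28)*(27 + 80) = 67 - 4459*107 = 67 - 49*9737 = 67 - 477113 = -477046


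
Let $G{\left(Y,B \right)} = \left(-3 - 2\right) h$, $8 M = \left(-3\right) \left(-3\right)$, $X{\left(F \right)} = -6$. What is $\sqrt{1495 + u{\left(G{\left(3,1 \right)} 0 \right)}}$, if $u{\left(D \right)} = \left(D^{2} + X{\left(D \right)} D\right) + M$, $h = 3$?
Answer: $\frac{\sqrt{23938}}{4} \approx 38.68$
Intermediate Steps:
$M = \frac{9}{8}$ ($M = \frac{\left(-3\right) \left(-3\right)}{8} = \frac{1}{8} \cdot 9 = \frac{9}{8} \approx 1.125$)
$G{\left(Y,B \right)} = -15$ ($G{\left(Y,B \right)} = \left(-3 - 2\right) 3 = \left(-5\right) 3 = -15$)
$u{\left(D \right)} = \frac{9}{8} + D^{2} - 6 D$ ($u{\left(D \right)} = \left(D^{2} - 6 D\right) + \frac{9}{8} = \frac{9}{8} + D^{2} - 6 D$)
$\sqrt{1495 + u{\left(G{\left(3,1 \right)} 0 \right)}} = \sqrt{1495 + \left(\frac{9}{8} + \left(\left(-15\right) 0\right)^{2} - 6 \left(\left(-15\right) 0\right)\right)} = \sqrt{1495 + \left(\frac{9}{8} + 0^{2} - 0\right)} = \sqrt{1495 + \left(\frac{9}{8} + 0 + 0\right)} = \sqrt{1495 + \frac{9}{8}} = \sqrt{\frac{11969}{8}} = \frac{\sqrt{23938}}{4}$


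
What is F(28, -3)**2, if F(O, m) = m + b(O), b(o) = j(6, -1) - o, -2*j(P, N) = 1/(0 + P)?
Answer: 139129/144 ≈ 966.17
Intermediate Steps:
j(P, N) = -1/(2*P) (j(P, N) = -1/(2*(0 + P)) = -1/(2*P))
b(o) = -1/12 - o (b(o) = -1/2/6 - o = -1/2*1/6 - o = -1/12 - o)
F(O, m) = -1/12 + m - O (F(O, m) = m + (-1/12 - O) = -1/12 + m - O)
F(28, -3)**2 = (-1/12 - 3 - 1*28)**2 = (-1/12 - 3 - 28)**2 = (-373/12)**2 = 139129/144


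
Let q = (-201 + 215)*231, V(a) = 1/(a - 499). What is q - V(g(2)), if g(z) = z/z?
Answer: 1610533/498 ≈ 3234.0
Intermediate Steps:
g(z) = 1
V(a) = 1/(-499 + a)
q = 3234 (q = 14*231 = 3234)
q - V(g(2)) = 3234 - 1/(-499 + 1) = 3234 - 1/(-498) = 3234 - 1*(-1/498) = 3234 + 1/498 = 1610533/498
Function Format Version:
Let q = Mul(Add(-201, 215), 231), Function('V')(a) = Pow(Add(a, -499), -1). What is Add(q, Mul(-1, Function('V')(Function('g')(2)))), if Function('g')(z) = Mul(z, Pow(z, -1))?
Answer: Rational(1610533, 498) ≈ 3234.0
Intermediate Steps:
Function('g')(z) = 1
Function('V')(a) = Pow(Add(-499, a), -1)
q = 3234 (q = Mul(14, 231) = 3234)
Add(q, Mul(-1, Function('V')(Function('g')(2)))) = Add(3234, Mul(-1, Pow(Add(-499, 1), -1))) = Add(3234, Mul(-1, Pow(-498, -1))) = Add(3234, Mul(-1, Rational(-1, 498))) = Add(3234, Rational(1, 498)) = Rational(1610533, 498)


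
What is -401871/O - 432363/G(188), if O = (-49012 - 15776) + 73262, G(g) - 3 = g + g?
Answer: -3816153171/3211646 ≈ -1188.2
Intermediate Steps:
G(g) = 3 + 2*g (G(g) = 3 + (g + g) = 3 + 2*g)
O = 8474 (O = -64788 + 73262 = 8474)
-401871/O - 432363/G(188) = -401871/8474 - 432363/(3 + 2*188) = -401871*1/8474 - 432363/(3 + 376) = -401871/8474 - 432363/379 = -3816153171/3211646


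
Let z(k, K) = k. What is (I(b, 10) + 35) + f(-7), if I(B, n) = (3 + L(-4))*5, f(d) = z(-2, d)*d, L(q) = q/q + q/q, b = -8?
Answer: 74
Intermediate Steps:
L(q) = 2 (L(q) = 1 + 1 = 2)
f(d) = -2*d
I(B, n) = 25 (I(B, n) = (3 + 2)*5 = 5*5 = 25)
(I(b, 10) + 35) + f(-7) = (25 + 35) - 2*(-7) = 60 + 14 = 74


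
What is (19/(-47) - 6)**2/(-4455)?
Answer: -90601/9841095 ≈ -0.0092064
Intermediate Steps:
(19/(-47) - 6)**2/(-4455) = (19*(-1/47) - 6)**2*(-1/4455) = (-19/47 - 6)**2*(-1/4455) = (-301/47)**2*(-1/4455) = (90601/2209)*(-1/4455) = -90601/9841095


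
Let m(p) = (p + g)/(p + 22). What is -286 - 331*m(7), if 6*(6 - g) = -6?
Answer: -12928/29 ≈ -445.79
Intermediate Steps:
g = 7 (g = 6 - ⅙*(-6) = 6 + 1 = 7)
m(p) = (7 + p)/(22 + p) (m(p) = (p + 7)/(p + 22) = (7 + p)/(22 + p))
-286 - 331*m(7) = -286 - 331*(7 + 7)/(22 + 7) = -286 - 331*14/29 = -286 - 4634/29 = -12928/29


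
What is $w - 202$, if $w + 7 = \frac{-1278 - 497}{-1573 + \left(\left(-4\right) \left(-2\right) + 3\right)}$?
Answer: $- \frac{4573}{22} \approx -207.86$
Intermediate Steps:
$w = - \frac{129}{22}$ ($w = -7 + \frac{-1278 - 497}{-1573 + \left(\left(-4\right) \left(-2\right) + 3\right)} = -7 - \frac{1775}{-1573 + \left(8 + 3\right)} = -7 - \frac{1775}{-1573 + 11} = -7 - \frac{1775}{-1562} = -7 - - \frac{25}{22} = -7 + \frac{25}{22} = - \frac{129}{22} \approx -5.8636$)
$w - 202 = - \frac{129}{22} - 202 = - \frac{4573}{22}$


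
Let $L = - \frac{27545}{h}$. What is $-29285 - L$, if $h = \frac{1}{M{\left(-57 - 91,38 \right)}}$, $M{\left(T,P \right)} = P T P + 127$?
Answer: $-5883228110$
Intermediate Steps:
$M{\left(T,P \right)} = 127 + T P^{2}$ ($M{\left(T,P \right)} = T P^{2} + 127 = 127 + T P^{2}$)
$h = - \frac{1}{213585}$ ($h = \frac{1}{127 + \left(-57 - 91\right) 38^{2}} = \frac{1}{127 + \left(-57 - 91\right) 1444} = \frac{1}{127 - 213712} = \frac{1}{-213585} = - \frac{1}{213585} \approx -4.682 \cdot 10^{-6}$)
$L = 5883198825$ ($L = - \frac{27545}{- \frac{1}{213585}} = \left(-27545\right) \left(-213585\right) = 5883198825$)
$-29285 - L = -29285 - 5883198825 = -5883228110$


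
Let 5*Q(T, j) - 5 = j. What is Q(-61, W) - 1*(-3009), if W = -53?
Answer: 14997/5 ≈ 2999.4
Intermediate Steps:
Q(T, j) = 1 + j/5
Q(-61, W) - 1*(-3009) = (1 + (⅕)*(-53)) - 1*(-3009) = (1 - 53/5) + 3009 = -48/5 + 3009 = 14997/5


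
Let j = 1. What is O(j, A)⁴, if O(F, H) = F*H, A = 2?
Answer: 16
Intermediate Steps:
O(j, A)⁴ = (1*2)⁴ = 2⁴ = 16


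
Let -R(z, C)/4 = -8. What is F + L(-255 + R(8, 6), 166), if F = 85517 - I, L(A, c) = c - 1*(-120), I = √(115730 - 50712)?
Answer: 85803 - √65018 ≈ 85548.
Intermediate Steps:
I = √65018 ≈ 254.99
R(z, C) = 32 (R(z, C) = -4*(-8) = 32)
L(A, c) = 120 + c (L(A, c) = c + 120 = 120 + c)
F = 85517 - √65018 ≈ 85262.
F + L(-255 + R(8, 6), 166) = (85517 - √65018) + (120 + 166) = (85517 - √65018) + 286 = 85803 - √65018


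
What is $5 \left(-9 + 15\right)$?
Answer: $30$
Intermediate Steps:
$5 \left(-9 + 15\right) = 5 \cdot 6 = 30$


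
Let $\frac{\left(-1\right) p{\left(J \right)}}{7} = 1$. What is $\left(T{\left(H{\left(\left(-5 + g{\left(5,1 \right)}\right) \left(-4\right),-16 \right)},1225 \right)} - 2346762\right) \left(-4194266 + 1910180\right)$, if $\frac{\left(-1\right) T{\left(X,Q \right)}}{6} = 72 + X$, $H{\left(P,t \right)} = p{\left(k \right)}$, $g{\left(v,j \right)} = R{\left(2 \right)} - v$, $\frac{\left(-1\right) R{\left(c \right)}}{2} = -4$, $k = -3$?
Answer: $5361097023072$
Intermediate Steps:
$R{\left(c \right)} = 8$ ($R{\left(c \right)} = \left(-2\right) \left(-4\right) = 8$)
$g{\left(v,j \right)} = 8 - v$
$p{\left(J \right)} = -7$ ($p{\left(J \right)} = \left(-7\right) 1 = -7$)
$H{\left(P,t \right)} = -7$
$T{\left(X,Q \right)} = -432 - 6 X$ ($T{\left(X,Q \right)} = - 6 \left(72 + X\right) = -432 - 6 X$)
$\left(T{\left(H{\left(\left(-5 + g{\left(5,1 \right)}\right) \left(-4\right),-16 \right)},1225 \right)} - 2346762\right) \left(-4194266 + 1910180\right) = \left(\left(-432 - -42\right) - 2346762\right) \left(-4194266 + 1910180\right) = \left(\left(-432 + 42\right) - 2346762\right) \left(-2284086\right) = \left(-390 - 2346762\right) \left(-2284086\right) = \left(-2347152\right) \left(-2284086\right) = 5361097023072$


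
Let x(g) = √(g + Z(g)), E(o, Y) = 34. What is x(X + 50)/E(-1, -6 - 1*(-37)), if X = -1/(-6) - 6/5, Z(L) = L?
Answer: √22035/510 ≈ 0.29106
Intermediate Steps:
X = -31/30 (X = -1*(-⅙) - 6*⅕ = ⅙ - 6/5 = -31/30 ≈ -1.0333)
x(g) = √2*√g (x(g) = √(g + g) = √(2*g) = √2*√g)
x(X + 50)/E(-1, -6 - 1*(-37)) = (√2*√(-31/30 + 50))/34 = (√2*√(1469/30))*(1/34) = (√2*(√44070/30))*(1/34) = (√22035/15)*(1/34) = √22035/510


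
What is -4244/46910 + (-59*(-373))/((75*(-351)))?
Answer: -114407167/123490575 ≈ -0.92644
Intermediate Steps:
-4244/46910 + (-59*(-373))/((75*(-351))) = -4244*1/46910 + 22007/(-26325) = -2122/23455 + 22007*(-1/26325) = -2122/23455 - 22007/26325 = -114407167/123490575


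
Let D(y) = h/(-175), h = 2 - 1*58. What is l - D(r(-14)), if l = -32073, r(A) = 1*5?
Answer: -801833/25 ≈ -32073.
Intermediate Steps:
r(A) = 5
h = -56 (h = 2 - 58 = -56)
D(y) = 8/25 (D(y) = -56/(-175) = -56*(-1/175) = 8/25)
l - D(r(-14)) = -32073 - 1*8/25 = -32073 - 8/25 = -801833/25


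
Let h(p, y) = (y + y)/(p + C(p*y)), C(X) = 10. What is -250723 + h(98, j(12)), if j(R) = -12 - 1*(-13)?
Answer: -13539041/54 ≈ -2.5072e+5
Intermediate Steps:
j(R) = 1 (j(R) = -12 + 13 = 1)
h(p, y) = 2*y/(10 + p) (h(p, y) = (y + y)/(p + 10) = (2*y)/(10 + p) = 2*y/(10 + p))
-250723 + h(98, j(12)) = -250723 + 2*1/(10 + 98) = -250723 + 2*1/108 = -250723 + 2*1*(1/108) = -250723 + 1/54 = -13539041/54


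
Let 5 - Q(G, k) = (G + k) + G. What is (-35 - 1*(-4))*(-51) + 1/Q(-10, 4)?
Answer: 33202/21 ≈ 1581.0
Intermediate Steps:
Q(G, k) = 5 - k - 2*G (Q(G, k) = 5 - ((G + k) + G) = 5 - (k + 2*G) = 5 + (-k - 2*G) = 5 - k - 2*G)
(-35 - 1*(-4))*(-51) + 1/Q(-10, 4) = (-35 - 1*(-4))*(-51) + 1/(5 - 1*4 - 2*(-10)) = (-35 + 4)*(-51) + 1/(5 - 4 + 20) = -31*(-51) + 1/21 = 1581 + 1/21 = 33202/21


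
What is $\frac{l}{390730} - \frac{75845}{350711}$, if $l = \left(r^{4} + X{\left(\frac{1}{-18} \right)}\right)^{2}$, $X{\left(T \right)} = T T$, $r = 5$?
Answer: $\frac{11270529950810111}{14385208648733280} \approx 0.78348$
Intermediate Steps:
$X{\left(T \right)} = T^{2}$
$l = \frac{41006655001}{104976}$ ($l = \left(5^{4} + \left(\frac{1}{-18}\right)^{2}\right)^{2} = \left(625 + \left(- \frac{1}{18}\right)^{2}\right)^{2} = \left(625 + \frac{1}{324}\right)^{2} = \left(\frac{202501}{324}\right)^{2} = \frac{41006655001}{104976} \approx 3.9063 \cdot 10^{5}$)
$\frac{l}{390730} - \frac{75845}{350711} = \frac{41006655001}{104976 \cdot 390730} - \frac{75845}{350711} = \frac{41006655001}{104976} \cdot \frac{1}{390730} - \frac{75845}{350711} = \frac{41006655001}{41017272480} - \frac{75845}{350711} = \frac{11270529950810111}{14385208648733280}$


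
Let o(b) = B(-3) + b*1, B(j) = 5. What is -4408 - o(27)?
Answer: -4440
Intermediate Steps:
o(b) = 5 + b (o(b) = 5 + b*1 = 5 + b)
-4408 - o(27) = -4408 - (5 + 27) = -4408 - 1*32 = -4408 - 32 = -4440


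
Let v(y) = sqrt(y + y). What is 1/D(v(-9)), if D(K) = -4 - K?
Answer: I/(-4*I + 3*sqrt(2)) ≈ -0.11765 + 0.12478*I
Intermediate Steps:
v(y) = sqrt(2)*sqrt(y) (v(y) = sqrt(2*y) = sqrt(2)*sqrt(y))
1/D(v(-9)) = 1/(-4 - sqrt(2)*sqrt(-9)) = 1/(-4 - sqrt(2)*3*I) = 1/(-4 - 3*I*sqrt(2))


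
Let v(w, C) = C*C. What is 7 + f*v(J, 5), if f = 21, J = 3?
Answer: 532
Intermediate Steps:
v(w, C) = C²
7 + f*v(J, 5) = 7 + 21*5² = 7 + 21*25 = 7 + 525 = 532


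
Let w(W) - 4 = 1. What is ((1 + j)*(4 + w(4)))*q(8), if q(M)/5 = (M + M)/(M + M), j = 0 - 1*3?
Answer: -90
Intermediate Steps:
w(W) = 5 (w(W) = 4 + 1 = 5)
j = -3 (j = 0 - 3 = -3)
q(M) = 5 (q(M) = 5*((M + M)/(M + M)) = 5*((2*M)/((2*M))) = 5*((2*M)*(1/(2*M))) = 5*1 = 5)
((1 + j)*(4 + w(4)))*q(8) = ((1 - 3)*(4 + 5))*5 = -2*9*5 = -18*5 = -90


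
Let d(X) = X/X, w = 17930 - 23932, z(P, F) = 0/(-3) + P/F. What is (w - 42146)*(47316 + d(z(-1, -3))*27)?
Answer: -2279470764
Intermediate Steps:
z(P, F) = P/F (z(P, F) = 0*(-⅓) + P/F = 0 + P/F = P/F)
w = -6002
d(X) = 1
(w - 42146)*(47316 + d(z(-1, -3))*27) = (-6002 - 42146)*(47316 + 1*27) = -48148*(47316 + 27) = -48148*47343 = -2279470764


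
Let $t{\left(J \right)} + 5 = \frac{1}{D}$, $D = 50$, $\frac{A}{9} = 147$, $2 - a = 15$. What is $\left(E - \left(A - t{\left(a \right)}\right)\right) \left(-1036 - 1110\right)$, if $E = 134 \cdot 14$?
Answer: $- \frac{29401273}{25} \approx -1.1761 \cdot 10^{6}$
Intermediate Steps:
$a = -13$ ($a = 2 - 15 = -13$)
$A = 1323$ ($A = 9 \cdot 147 = 1323$)
$E = 1876$
$t{\left(J \right)} = - \frac{249}{50}$ ($t{\left(J \right)} = -5 + \frac{1}{50} = - \frac{249}{50}$)
$\left(E - \left(A - t{\left(a \right)}\right)\right) \left(-1036 - 1110\right) = \left(1876 - \frac{66399}{50}\right) \left(-1036 - 1110\right) = \left(1876 - \frac{66399}{50}\right) \left(-2146\right) = \frac{27401}{50} \left(-2146\right) = - \frac{29401273}{25}$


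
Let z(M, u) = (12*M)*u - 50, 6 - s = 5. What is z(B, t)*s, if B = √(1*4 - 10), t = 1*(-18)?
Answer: -50 - 216*I*√6 ≈ -50.0 - 529.09*I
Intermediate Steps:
s = 1 (s = 6 - 1*5 = 6 - 5 = 1)
t = -18
B = I*√6 (B = √(4 - 10) = √(-6) = I*√6 ≈ 2.4495*I)
z(M, u) = -50 + 12*M*u (z(M, u) = 12*M*u - 50 = -50 + 12*M*u)
z(B, t)*s = (-50 + 12*(I*√6)*(-18))*1 = (-50 - 216*I*√6)*1 = -50 - 216*I*√6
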